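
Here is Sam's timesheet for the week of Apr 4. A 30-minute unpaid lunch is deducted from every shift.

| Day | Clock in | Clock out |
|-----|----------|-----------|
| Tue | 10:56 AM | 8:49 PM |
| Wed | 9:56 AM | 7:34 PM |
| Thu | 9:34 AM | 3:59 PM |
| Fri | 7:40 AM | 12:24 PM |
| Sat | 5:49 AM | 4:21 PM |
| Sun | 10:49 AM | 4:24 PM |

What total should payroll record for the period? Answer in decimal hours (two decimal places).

43.78 hours

Tue: 10:56 AM–8:49 PM = 9 h 53 min; less 30 min break → 9 h 23 min
Wed: 9:56 AM–7:34 PM = 9 h 38 min; less 30 min break → 9 h 8 min
Thu: 9:34 AM–3:59 PM = 6 h 25 min; less 30 min break → 5 h 55 min
Fri: 7:40 AM–12:24 PM = 4 h 44 min; less 30 min break → 4 h 14 min
Sat: 5:49 AM–4:21 PM = 10 h 32 min; less 30 min break → 10 h 2 min
Sun: 10:49 AM–4:24 PM = 5 h 35 min; less 30 min break → 5 h 5 min
Total: 9 h 23 min + 9 h 8 min + 5 h 55 min + 4 h 14 min + 10 h 2 min + 5 h 5 min = 43 h 47 min.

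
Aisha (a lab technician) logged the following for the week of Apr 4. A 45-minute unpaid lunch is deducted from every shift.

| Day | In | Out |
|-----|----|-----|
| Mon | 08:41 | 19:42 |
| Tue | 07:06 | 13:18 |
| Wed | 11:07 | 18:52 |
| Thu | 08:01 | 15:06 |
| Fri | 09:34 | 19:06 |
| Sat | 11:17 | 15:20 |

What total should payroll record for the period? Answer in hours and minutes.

Mon: 08:41–19:42 = 11 h 1 min; less 45 min break → 10 h 16 min
Tue: 07:06–13:18 = 6 h 12 min; less 45 min break → 5 h 27 min
Wed: 11:07–18:52 = 7 h 45 min; less 45 min break → 7 h 0 min
Thu: 08:01–15:06 = 7 h 5 min; less 45 min break → 6 h 20 min
Fri: 09:34–19:06 = 9 h 32 min; less 45 min break → 8 h 47 min
Sat: 11:17–15:20 = 4 h 3 min; less 45 min break → 3 h 18 min
Total: 10 h 16 min + 5 h 27 min + 7 h 0 min + 6 h 20 min + 8 h 47 min + 3 h 18 min = 41 h 8 min.

41 h 8 min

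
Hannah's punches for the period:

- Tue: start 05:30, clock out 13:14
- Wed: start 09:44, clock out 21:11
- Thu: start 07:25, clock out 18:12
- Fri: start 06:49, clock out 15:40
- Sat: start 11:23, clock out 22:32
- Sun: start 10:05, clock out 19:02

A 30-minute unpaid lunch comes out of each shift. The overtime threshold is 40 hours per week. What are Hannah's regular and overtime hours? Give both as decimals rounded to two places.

Tue: 05:30–13:14 = 7 h 44 min; less 30 min break → 7 h 14 min
Wed: 09:44–21:11 = 11 h 27 min; less 30 min break → 10 h 57 min
Thu: 07:25–18:12 = 10 h 47 min; less 30 min break → 10 h 17 min
Fri: 06:49–15:40 = 8 h 51 min; less 30 min break → 8 h 21 min
Sat: 11:23–22:32 = 11 h 9 min; less 30 min break → 10 h 39 min
Sun: 10:05–19:02 = 8 h 57 min; less 30 min break → 8 h 27 min
Total worked: 55 h 55 min = 55.92 h.
Threshold 40 h → overtime 15 h 55 min, regular 40 h 0 min.

Regular 40.00 hours, overtime 15.92 hours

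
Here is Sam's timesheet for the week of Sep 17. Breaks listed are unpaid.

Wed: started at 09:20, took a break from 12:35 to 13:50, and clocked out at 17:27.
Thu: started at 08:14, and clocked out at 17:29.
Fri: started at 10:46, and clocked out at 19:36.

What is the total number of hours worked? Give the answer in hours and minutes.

Wed: 09:20–17:27 = 8 h 7 min; less 75 min break → 6 h 52 min
Thu: 08:14–17:29 = 9 h 15 min
Fri: 10:46–19:36 = 8 h 50 min
Total: 6 h 52 min + 9 h 15 min + 8 h 50 min = 24 h 57 min.

24 h 57 min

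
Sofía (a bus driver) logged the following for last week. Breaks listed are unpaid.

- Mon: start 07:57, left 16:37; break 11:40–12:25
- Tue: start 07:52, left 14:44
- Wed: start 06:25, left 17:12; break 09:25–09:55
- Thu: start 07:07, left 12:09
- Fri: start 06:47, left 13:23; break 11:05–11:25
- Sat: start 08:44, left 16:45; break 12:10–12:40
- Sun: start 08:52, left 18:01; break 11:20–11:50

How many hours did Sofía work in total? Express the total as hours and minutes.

52 h 32 min

Mon: 07:57–16:37 = 8 h 40 min; less 45 min break → 7 h 55 min
Tue: 07:52–14:44 = 6 h 52 min
Wed: 06:25–17:12 = 10 h 47 min; less 30 min break → 10 h 17 min
Thu: 07:07–12:09 = 5 h 2 min
Fri: 06:47–13:23 = 6 h 36 min; less 20 min break → 6 h 16 min
Sat: 08:44–16:45 = 8 h 1 min; less 30 min break → 7 h 31 min
Sun: 08:52–18:01 = 9 h 9 min; less 30 min break → 8 h 39 min
Total: 7 h 55 min + 6 h 52 min + 10 h 17 min + 5 h 2 min + 6 h 16 min + 7 h 31 min + 8 h 39 min = 52 h 32 min.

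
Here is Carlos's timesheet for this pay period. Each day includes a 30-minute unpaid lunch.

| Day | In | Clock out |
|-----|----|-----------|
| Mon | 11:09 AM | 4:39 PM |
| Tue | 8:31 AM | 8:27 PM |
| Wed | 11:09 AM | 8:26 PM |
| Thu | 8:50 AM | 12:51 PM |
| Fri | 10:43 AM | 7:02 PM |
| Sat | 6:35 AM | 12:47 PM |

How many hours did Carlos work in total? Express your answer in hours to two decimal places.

Mon: 11:09 AM–4:39 PM = 5 h 30 min; less 30 min break → 5 h 0 min
Tue: 8:31 AM–8:27 PM = 11 h 56 min; less 30 min break → 11 h 26 min
Wed: 11:09 AM–8:26 PM = 9 h 17 min; less 30 min break → 8 h 47 min
Thu: 8:50 AM–12:51 PM = 4 h 1 min; less 30 min break → 3 h 31 min
Fri: 10:43 AM–7:02 PM = 8 h 19 min; less 30 min break → 7 h 49 min
Sat: 6:35 AM–12:47 PM = 6 h 12 min; less 30 min break → 5 h 42 min
Total: 5 h 0 min + 11 h 26 min + 8 h 47 min + 3 h 31 min + 7 h 49 min + 5 h 42 min = 42 h 15 min.

42.25 hours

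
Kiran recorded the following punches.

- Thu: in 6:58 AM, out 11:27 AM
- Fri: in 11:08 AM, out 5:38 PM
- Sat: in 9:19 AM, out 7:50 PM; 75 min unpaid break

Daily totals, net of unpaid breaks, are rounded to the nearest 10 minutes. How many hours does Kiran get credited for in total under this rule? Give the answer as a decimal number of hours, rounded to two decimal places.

20.33 hours

Thu: 6:58 AM–11:27 AM = 4 h 29 min → rounds to 4 h 30 min
Fri: 11:08 AM–5:38 PM = 6 h 30 min → rounds to 6 h 30 min
Sat: 9:19 AM–7:50 PM = 10 h 31 min − 75 min = 9 h 16 min → rounds to 9 h 20 min
Total credited: 20 h 20 min.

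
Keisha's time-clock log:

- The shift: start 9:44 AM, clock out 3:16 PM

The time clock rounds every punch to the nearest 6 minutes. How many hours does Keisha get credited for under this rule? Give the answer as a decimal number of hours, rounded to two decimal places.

The shift: in 9:44 AM→9:42 AM, out 3:16 PM→3:18 PM; 5 h 36 min

5.60 hours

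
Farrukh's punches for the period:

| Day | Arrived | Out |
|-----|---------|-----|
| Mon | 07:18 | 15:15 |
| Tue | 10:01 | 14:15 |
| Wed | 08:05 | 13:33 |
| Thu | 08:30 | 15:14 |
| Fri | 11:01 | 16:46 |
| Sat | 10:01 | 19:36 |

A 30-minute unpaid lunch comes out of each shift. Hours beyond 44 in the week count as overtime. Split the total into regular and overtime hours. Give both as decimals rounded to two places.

Regular 36.72 hours, overtime 0.00 hours

Mon: 07:18–15:15 = 7 h 57 min; less 30 min break → 7 h 27 min
Tue: 10:01–14:15 = 4 h 14 min; less 30 min break → 3 h 44 min
Wed: 08:05–13:33 = 5 h 28 min; less 30 min break → 4 h 58 min
Thu: 08:30–15:14 = 6 h 44 min; less 30 min break → 6 h 14 min
Fri: 11:01–16:46 = 5 h 45 min; less 30 min break → 5 h 15 min
Sat: 10:01–19:36 = 9 h 35 min; less 30 min break → 9 h 5 min
Total worked: 36 h 43 min = 36.72 h.
Threshold 44 h → overtime 0 h 0 min, regular 36 h 43 min.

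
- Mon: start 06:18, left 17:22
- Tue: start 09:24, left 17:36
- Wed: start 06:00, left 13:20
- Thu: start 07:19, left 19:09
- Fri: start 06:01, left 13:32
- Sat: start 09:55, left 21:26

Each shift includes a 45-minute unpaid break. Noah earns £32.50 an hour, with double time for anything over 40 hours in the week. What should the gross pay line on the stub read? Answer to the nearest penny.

£2142.83

Mon: 06:18–17:22 = 11 h 4 min; less 45 min break → 10 h 19 min
Tue: 09:24–17:36 = 8 h 12 min; less 45 min break → 7 h 27 min
Wed: 06:00–13:20 = 7 h 20 min; less 45 min break → 6 h 35 min
Thu: 07:19–19:09 = 11 h 50 min; less 45 min break → 11 h 5 min
Fri: 06:01–13:32 = 7 h 31 min; less 45 min break → 6 h 46 min
Sat: 09:55–21:26 = 11 h 31 min; less 45 min break → 10 h 46 min
Total worked: 52 h 58 min = 3178 min.
Regular 40 h 0 min = 2400 min at £32.50/h; overtime 12 h 58 min = 778 min at £65.00/h.
Pay = (2400 × £32.50 + 778 × £65.00) ÷ 60 = £2142.83.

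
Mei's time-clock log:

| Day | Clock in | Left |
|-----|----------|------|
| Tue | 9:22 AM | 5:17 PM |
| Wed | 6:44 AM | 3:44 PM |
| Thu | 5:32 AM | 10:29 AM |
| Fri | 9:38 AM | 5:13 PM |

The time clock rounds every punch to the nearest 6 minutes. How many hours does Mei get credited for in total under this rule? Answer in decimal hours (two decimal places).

29.50 hours

Tue: in 9:22 AM→9:24 AM, out 5:17 PM→5:18 PM; 7 h 54 min
Wed: in 6:44 AM→6:42 AM, out 3:44 PM→3:42 PM; 9 h 0 min
Thu: in 5:32 AM→5:30 AM, out 10:29 AM→10:30 AM; 5 h 0 min
Fri: in 9:38 AM→9:36 AM, out 5:13 PM→5:12 PM; 7 h 36 min
Total credited: 29 h 30 min.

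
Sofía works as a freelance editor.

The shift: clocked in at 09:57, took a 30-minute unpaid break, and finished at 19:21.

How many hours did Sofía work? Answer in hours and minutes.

8 h 54 min

The shift: 09:57–19:21 = 9 h 24 min; less 30 min break → 8 h 54 min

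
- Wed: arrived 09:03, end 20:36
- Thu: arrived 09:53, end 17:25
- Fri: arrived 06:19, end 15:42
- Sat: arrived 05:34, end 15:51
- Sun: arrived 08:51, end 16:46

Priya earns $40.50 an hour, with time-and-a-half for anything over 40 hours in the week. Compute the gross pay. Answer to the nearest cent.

$2025.00

Wed: 09:03–20:36 = 11 h 33 min
Thu: 09:53–17:25 = 7 h 32 min
Fri: 06:19–15:42 = 9 h 23 min
Sat: 05:34–15:51 = 10 h 17 min
Sun: 08:51–16:46 = 7 h 55 min
Total worked: 46 h 40 min = 2800 min.
Regular 40 h 0 min = 2400 min at $40.50/h; overtime 6 h 40 min = 400 min at $60.75/h.
Pay = (2400 × $40.50 + 400 × $60.75) ÷ 60 = $2025.00.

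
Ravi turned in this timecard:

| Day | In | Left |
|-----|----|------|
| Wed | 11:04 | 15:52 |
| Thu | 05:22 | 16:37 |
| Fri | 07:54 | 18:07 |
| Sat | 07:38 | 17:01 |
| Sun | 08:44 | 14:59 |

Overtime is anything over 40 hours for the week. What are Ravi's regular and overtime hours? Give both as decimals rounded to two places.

Regular 40.00 hours, overtime 1.90 hours

Wed: 11:04–15:52 = 4 h 48 min
Thu: 05:22–16:37 = 11 h 15 min
Fri: 07:54–18:07 = 10 h 13 min
Sat: 07:38–17:01 = 9 h 23 min
Sun: 08:44–14:59 = 6 h 15 min
Total worked: 41 h 54 min = 41.90 h.
Threshold 40 h → overtime 1 h 54 min, regular 40 h 0 min.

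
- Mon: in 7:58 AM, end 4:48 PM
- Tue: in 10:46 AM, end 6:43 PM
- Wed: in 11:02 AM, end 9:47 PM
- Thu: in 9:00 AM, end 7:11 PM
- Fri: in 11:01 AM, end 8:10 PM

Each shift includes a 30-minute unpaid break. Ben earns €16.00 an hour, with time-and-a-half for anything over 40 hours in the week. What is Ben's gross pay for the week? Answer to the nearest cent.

Mon: 7:58 AM–4:48 PM = 8 h 50 min; less 30 min break → 8 h 20 min
Tue: 10:46 AM–6:43 PM = 7 h 57 min; less 30 min break → 7 h 27 min
Wed: 11:02 AM–9:47 PM = 10 h 45 min; less 30 min break → 10 h 15 min
Thu: 9:00 AM–7:11 PM = 10 h 11 min; less 30 min break → 9 h 41 min
Fri: 11:01 AM–8:10 PM = 9 h 9 min; less 30 min break → 8 h 39 min
Total worked: 44 h 22 min = 2662 min.
Regular 40 h 0 min = 2400 min at €16.00/h; overtime 4 h 22 min = 262 min at €24.00/h.
Pay = (2400 × €16.00 + 262 × €24.00) ÷ 60 = €744.80.

€744.80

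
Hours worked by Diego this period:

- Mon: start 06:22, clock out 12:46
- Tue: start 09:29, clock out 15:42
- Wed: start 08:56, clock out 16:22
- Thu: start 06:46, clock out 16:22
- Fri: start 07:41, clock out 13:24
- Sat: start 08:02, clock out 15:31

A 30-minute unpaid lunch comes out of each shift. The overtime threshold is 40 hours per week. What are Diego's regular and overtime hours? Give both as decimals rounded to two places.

Mon: 06:22–12:46 = 6 h 24 min; less 30 min break → 5 h 54 min
Tue: 09:29–15:42 = 6 h 13 min; less 30 min break → 5 h 43 min
Wed: 08:56–16:22 = 7 h 26 min; less 30 min break → 6 h 56 min
Thu: 06:46–16:22 = 9 h 36 min; less 30 min break → 9 h 6 min
Fri: 07:41–13:24 = 5 h 43 min; less 30 min break → 5 h 13 min
Sat: 08:02–15:31 = 7 h 29 min; less 30 min break → 6 h 59 min
Total worked: 39 h 51 min = 39.85 h.
Threshold 40 h → overtime 0 h 0 min, regular 39 h 51 min.

Regular 39.85 hours, overtime 0.00 hours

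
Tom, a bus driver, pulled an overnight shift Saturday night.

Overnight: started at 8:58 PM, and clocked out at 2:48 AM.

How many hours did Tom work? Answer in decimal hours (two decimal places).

Overnight: 8:58 PM → midnight = 3 h 2 min; midnight → 2:48 AM = 2 h 48 min; span 5 h 50 min

5.83 hours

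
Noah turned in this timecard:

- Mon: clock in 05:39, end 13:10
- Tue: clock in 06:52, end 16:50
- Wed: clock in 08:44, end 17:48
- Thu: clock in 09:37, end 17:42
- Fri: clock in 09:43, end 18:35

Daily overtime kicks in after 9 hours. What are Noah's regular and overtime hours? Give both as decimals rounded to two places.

Mon: 05:39–13:10 = 7 h 31 min
Tue: 06:52–16:50 = 9 h 58 min
Wed: 08:44–17:48 = 9 h 4 min
Thu: 09:37–17:42 = 8 h 5 min
Fri: 09:43–18:35 = 8 h 52 min
Mon reg 7 h 31 min / OT 0 h 0 min; Tue reg 9 h 0 min / OT 0 h 58 min; Wed reg 9 h 0 min / OT 0 h 4 min; Thu reg 8 h 5 min / OT 0 h 0 min; Fri reg 8 h 52 min / OT 0 h 0 min.
Totals: regular 42 h 28 min, overtime 1 h 2 min.

Regular 42.47 hours, overtime 1.03 hours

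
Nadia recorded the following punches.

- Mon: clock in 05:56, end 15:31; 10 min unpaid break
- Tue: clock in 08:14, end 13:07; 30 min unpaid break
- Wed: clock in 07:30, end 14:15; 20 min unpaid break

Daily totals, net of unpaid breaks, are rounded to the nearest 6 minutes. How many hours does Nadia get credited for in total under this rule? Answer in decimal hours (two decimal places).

20.20 hours

Mon: 05:56–15:31 = 9 h 35 min − 10 min = 9 h 25 min → rounds to 9 h 24 min
Tue: 08:14–13:07 = 4 h 53 min − 30 min = 4 h 23 min → rounds to 4 h 24 min
Wed: 07:30–14:15 = 6 h 45 min − 20 min = 6 h 25 min → rounds to 6 h 24 min
Total credited: 20 h 12 min.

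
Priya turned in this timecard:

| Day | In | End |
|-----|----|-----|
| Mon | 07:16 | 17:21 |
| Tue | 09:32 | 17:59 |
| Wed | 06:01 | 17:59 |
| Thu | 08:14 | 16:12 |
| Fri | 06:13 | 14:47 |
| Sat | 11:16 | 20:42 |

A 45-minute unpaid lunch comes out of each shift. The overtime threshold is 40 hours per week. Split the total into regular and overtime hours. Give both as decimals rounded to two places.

Mon: 07:16–17:21 = 10 h 5 min; less 45 min break → 9 h 20 min
Tue: 09:32–17:59 = 8 h 27 min; less 45 min break → 7 h 42 min
Wed: 06:01–17:59 = 11 h 58 min; less 45 min break → 11 h 13 min
Thu: 08:14–16:12 = 7 h 58 min; less 45 min break → 7 h 13 min
Fri: 06:13–14:47 = 8 h 34 min; less 45 min break → 7 h 49 min
Sat: 11:16–20:42 = 9 h 26 min; less 45 min break → 8 h 41 min
Total worked: 51 h 58 min = 51.97 h.
Threshold 40 h → overtime 11 h 58 min, regular 40 h 0 min.

Regular 40.00 hours, overtime 11.97 hours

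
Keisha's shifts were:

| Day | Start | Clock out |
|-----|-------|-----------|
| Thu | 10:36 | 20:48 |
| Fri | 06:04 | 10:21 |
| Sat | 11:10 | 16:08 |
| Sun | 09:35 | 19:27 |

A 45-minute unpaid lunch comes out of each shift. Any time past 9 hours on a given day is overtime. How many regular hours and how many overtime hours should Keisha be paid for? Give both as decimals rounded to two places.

Regular 25.75 hours, overtime 0.57 hours

Thu: 10:36–20:48 = 10 h 12 min; less 45 min break → 9 h 27 min
Fri: 06:04–10:21 = 4 h 17 min; less 45 min break → 3 h 32 min
Sat: 11:10–16:08 = 4 h 58 min; less 45 min break → 4 h 13 min
Sun: 09:35–19:27 = 9 h 52 min; less 45 min break → 9 h 7 min
Thu reg 9 h 0 min / OT 0 h 27 min; Fri reg 3 h 32 min / OT 0 h 0 min; Sat reg 4 h 13 min / OT 0 h 0 min; Sun reg 9 h 0 min / OT 0 h 7 min.
Totals: regular 25 h 45 min, overtime 0 h 34 min.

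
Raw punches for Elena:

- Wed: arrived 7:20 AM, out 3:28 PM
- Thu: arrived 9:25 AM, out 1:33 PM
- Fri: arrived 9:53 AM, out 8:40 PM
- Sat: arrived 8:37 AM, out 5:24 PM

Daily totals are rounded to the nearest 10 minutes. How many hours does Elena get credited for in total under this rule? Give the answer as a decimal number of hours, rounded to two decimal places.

32.00 hours

Wed: 7:20 AM–3:28 PM = 8 h 8 min → rounds to 8 h 10 min
Thu: 9:25 AM–1:33 PM = 4 h 8 min → rounds to 4 h 10 min
Fri: 9:53 AM–8:40 PM = 10 h 47 min → rounds to 10 h 50 min
Sat: 8:37 AM–5:24 PM = 8 h 47 min → rounds to 8 h 50 min
Total credited: 32 h 0 min.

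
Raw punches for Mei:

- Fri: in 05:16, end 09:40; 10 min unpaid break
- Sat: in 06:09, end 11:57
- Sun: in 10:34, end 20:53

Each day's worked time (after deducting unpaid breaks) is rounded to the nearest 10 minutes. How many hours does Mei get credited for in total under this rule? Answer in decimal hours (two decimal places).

Fri: 05:16–09:40 = 4 h 24 min − 10 min = 4 h 14 min → rounds to 4 h 10 min
Sat: 06:09–11:57 = 5 h 48 min → rounds to 5 h 50 min
Sun: 10:34–20:53 = 10 h 19 min → rounds to 10 h 20 min
Total credited: 20 h 20 min.

20.33 hours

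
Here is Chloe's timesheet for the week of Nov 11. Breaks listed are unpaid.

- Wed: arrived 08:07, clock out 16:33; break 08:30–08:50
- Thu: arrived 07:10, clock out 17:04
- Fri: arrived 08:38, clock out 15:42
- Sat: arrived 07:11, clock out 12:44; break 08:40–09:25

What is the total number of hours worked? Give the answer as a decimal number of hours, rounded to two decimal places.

29.87 hours

Wed: 08:07–16:33 = 8 h 26 min; less 20 min break → 8 h 6 min
Thu: 07:10–17:04 = 9 h 54 min
Fri: 08:38–15:42 = 7 h 4 min
Sat: 07:11–12:44 = 5 h 33 min; less 45 min break → 4 h 48 min
Total: 8 h 6 min + 9 h 54 min + 7 h 4 min + 4 h 48 min = 29 h 52 min.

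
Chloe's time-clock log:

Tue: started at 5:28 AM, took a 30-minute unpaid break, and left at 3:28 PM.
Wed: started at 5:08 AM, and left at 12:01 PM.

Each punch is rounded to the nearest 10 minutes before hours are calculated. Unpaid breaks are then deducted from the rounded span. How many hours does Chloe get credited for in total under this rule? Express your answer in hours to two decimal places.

16.33 hours

Tue: in 5:28 AM→5:30 AM, out 3:28 PM→3:30 PM; 10 h 0 min − 30 min = 9 h 30 min
Wed: in 5:08 AM→5:10 AM, out 12:01 PM→12:00 PM; 6 h 50 min
Total credited: 16 h 20 min.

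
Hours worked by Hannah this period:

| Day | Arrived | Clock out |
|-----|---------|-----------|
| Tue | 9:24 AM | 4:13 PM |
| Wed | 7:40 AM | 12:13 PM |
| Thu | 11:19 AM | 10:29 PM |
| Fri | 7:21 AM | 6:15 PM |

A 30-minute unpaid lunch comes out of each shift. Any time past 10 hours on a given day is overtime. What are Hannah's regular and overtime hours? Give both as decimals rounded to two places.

Tue: 9:24 AM–4:13 PM = 6 h 49 min; less 30 min break → 6 h 19 min
Wed: 7:40 AM–12:13 PM = 4 h 33 min; less 30 min break → 4 h 3 min
Thu: 11:19 AM–10:29 PM = 11 h 10 min; less 30 min break → 10 h 40 min
Fri: 7:21 AM–6:15 PM = 10 h 54 min; less 30 min break → 10 h 24 min
Tue reg 6 h 19 min / OT 0 h 0 min; Wed reg 4 h 3 min / OT 0 h 0 min; Thu reg 10 h 0 min / OT 0 h 40 min; Fri reg 10 h 0 min / OT 0 h 24 min.
Totals: regular 30 h 22 min, overtime 1 h 4 min.

Regular 30.37 hours, overtime 1.07 hours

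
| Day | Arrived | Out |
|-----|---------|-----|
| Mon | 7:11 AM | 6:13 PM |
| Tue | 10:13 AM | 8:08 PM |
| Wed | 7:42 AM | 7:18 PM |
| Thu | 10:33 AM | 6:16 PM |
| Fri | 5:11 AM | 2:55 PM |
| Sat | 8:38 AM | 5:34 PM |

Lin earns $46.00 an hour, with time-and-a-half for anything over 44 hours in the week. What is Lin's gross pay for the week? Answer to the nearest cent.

$3054.40

Mon: 7:11 AM–6:13 PM = 11 h 2 min
Tue: 10:13 AM–8:08 PM = 9 h 55 min
Wed: 7:42 AM–7:18 PM = 11 h 36 min
Thu: 10:33 AM–6:16 PM = 7 h 43 min
Fri: 5:11 AM–2:55 PM = 9 h 44 min
Sat: 8:38 AM–5:34 PM = 8 h 56 min
Total worked: 58 h 56 min = 3536 min.
Regular 44 h 0 min = 2640 min at $46.00/h; overtime 14 h 56 min = 896 min at $69.00/h.
Pay = (2640 × $46.00 + 896 × $69.00) ÷ 60 = $3054.40.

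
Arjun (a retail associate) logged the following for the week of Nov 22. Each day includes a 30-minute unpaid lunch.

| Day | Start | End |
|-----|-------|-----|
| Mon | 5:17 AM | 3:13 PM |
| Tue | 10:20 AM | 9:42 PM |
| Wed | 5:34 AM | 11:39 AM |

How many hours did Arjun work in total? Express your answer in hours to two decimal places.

Mon: 5:17 AM–3:13 PM = 9 h 56 min; less 30 min break → 9 h 26 min
Tue: 10:20 AM–9:42 PM = 11 h 22 min; less 30 min break → 10 h 52 min
Wed: 5:34 AM–11:39 AM = 6 h 5 min; less 30 min break → 5 h 35 min
Total: 9 h 26 min + 10 h 52 min + 5 h 35 min = 25 h 53 min.

25.88 hours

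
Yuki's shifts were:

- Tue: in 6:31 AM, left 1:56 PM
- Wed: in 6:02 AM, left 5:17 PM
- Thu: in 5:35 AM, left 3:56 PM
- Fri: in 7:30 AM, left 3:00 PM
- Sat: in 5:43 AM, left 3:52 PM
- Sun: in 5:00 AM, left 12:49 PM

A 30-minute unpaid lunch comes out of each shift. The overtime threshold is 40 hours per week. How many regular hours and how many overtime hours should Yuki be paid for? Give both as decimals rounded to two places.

Tue: 6:31 AM–1:56 PM = 7 h 25 min; less 30 min break → 6 h 55 min
Wed: 6:02 AM–5:17 PM = 11 h 15 min; less 30 min break → 10 h 45 min
Thu: 5:35 AM–3:56 PM = 10 h 21 min; less 30 min break → 9 h 51 min
Fri: 7:30 AM–3:00 PM = 7 h 30 min; less 30 min break → 7 h 0 min
Sat: 5:43 AM–3:52 PM = 10 h 9 min; less 30 min break → 9 h 39 min
Sun: 5:00 AM–12:49 PM = 7 h 49 min; less 30 min break → 7 h 19 min
Total worked: 51 h 29 min = 51.48 h.
Threshold 40 h → overtime 11 h 29 min, regular 40 h 0 min.

Regular 40.00 hours, overtime 11.48 hours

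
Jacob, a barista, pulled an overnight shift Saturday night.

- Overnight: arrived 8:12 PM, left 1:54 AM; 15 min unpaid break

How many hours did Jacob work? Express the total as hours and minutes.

5 h 27 min

Overnight: 8:12 PM → midnight = 3 h 48 min; midnight → 1:54 AM = 1 h 54 min; span 5 h 42 min; less 15 min break → 5 h 27 min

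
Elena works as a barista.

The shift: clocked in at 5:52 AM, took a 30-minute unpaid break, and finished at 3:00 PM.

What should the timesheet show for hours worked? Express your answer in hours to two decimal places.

The shift: 5:52 AM–3:00 PM = 9 h 8 min; less 30 min break → 8 h 38 min

8.63 hours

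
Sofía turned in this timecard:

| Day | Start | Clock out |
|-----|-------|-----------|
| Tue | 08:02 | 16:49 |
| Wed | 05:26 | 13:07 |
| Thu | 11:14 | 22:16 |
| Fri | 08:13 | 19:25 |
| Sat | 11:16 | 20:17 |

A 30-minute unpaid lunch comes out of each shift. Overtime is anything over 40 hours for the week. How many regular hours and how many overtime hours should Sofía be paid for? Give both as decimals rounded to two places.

Regular 40.00 hours, overtime 5.22 hours

Tue: 08:02–16:49 = 8 h 47 min; less 30 min break → 8 h 17 min
Wed: 05:26–13:07 = 7 h 41 min; less 30 min break → 7 h 11 min
Thu: 11:14–22:16 = 11 h 2 min; less 30 min break → 10 h 32 min
Fri: 08:13–19:25 = 11 h 12 min; less 30 min break → 10 h 42 min
Sat: 11:16–20:17 = 9 h 1 min; less 30 min break → 8 h 31 min
Total worked: 45 h 13 min = 45.22 h.
Threshold 40 h → overtime 5 h 13 min, regular 40 h 0 min.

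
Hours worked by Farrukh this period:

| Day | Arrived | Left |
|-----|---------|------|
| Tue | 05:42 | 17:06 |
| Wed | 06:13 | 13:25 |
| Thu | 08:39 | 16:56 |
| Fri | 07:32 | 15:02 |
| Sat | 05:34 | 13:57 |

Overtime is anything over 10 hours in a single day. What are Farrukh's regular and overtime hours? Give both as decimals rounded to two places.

Regular 41.37 hours, overtime 1.40 hours

Tue: 05:42–17:06 = 11 h 24 min
Wed: 06:13–13:25 = 7 h 12 min
Thu: 08:39–16:56 = 8 h 17 min
Fri: 07:32–15:02 = 7 h 30 min
Sat: 05:34–13:57 = 8 h 23 min
Tue reg 10 h 0 min / OT 1 h 24 min; Wed reg 7 h 12 min / OT 0 h 0 min; Thu reg 8 h 17 min / OT 0 h 0 min; Fri reg 7 h 30 min / OT 0 h 0 min; Sat reg 8 h 23 min / OT 0 h 0 min.
Totals: regular 41 h 22 min, overtime 1 h 24 min.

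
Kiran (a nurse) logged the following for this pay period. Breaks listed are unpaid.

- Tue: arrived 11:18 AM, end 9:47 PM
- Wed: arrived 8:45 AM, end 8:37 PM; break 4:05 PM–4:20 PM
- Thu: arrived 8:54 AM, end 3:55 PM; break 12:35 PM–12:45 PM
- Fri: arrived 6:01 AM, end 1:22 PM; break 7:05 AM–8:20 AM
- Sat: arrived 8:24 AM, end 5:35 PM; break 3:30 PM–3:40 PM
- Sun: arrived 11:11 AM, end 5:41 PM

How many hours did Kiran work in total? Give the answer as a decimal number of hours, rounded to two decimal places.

50.57 hours

Tue: 11:18 AM–9:47 PM = 10 h 29 min
Wed: 8:45 AM–8:37 PM = 11 h 52 min; less 15 min break → 11 h 37 min
Thu: 8:54 AM–3:55 PM = 7 h 1 min; less 10 min break → 6 h 51 min
Fri: 6:01 AM–1:22 PM = 7 h 21 min; less 75 min break → 6 h 6 min
Sat: 8:24 AM–5:35 PM = 9 h 11 min; less 10 min break → 9 h 1 min
Sun: 11:11 AM–5:41 PM = 6 h 30 min
Total: 10 h 29 min + 11 h 37 min + 6 h 51 min + 6 h 6 min + 9 h 1 min + 6 h 30 min = 50 h 34 min.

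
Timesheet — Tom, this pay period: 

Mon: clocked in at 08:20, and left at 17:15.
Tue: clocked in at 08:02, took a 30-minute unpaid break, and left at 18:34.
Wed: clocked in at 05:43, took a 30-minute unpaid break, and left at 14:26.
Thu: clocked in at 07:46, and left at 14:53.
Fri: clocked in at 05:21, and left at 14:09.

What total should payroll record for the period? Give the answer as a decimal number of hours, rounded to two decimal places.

Mon: 08:20–17:15 = 8 h 55 min
Tue: 08:02–18:34 = 10 h 32 min; less 30 min break → 10 h 2 min
Wed: 05:43–14:26 = 8 h 43 min; less 30 min break → 8 h 13 min
Thu: 07:46–14:53 = 7 h 7 min
Fri: 05:21–14:09 = 8 h 48 min
Total: 8 h 55 min + 10 h 2 min + 8 h 13 min + 7 h 7 min + 8 h 48 min = 43 h 5 min.

43.08 hours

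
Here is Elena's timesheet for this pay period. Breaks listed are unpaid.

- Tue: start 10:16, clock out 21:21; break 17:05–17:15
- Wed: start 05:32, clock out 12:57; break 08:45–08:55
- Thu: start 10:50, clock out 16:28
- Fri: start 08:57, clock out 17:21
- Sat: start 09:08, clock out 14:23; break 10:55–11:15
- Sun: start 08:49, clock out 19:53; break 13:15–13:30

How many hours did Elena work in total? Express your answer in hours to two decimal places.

Tue: 10:16–21:21 = 11 h 5 min; less 10 min break → 10 h 55 min
Wed: 05:32–12:57 = 7 h 25 min; less 10 min break → 7 h 15 min
Thu: 10:50–16:28 = 5 h 38 min
Fri: 08:57–17:21 = 8 h 24 min
Sat: 09:08–14:23 = 5 h 15 min; less 20 min break → 4 h 55 min
Sun: 08:49–19:53 = 11 h 4 min; less 15 min break → 10 h 49 min
Total: 10 h 55 min + 7 h 15 min + 5 h 38 min + 8 h 24 min + 4 h 55 min + 10 h 49 min = 47 h 56 min.

47.93 hours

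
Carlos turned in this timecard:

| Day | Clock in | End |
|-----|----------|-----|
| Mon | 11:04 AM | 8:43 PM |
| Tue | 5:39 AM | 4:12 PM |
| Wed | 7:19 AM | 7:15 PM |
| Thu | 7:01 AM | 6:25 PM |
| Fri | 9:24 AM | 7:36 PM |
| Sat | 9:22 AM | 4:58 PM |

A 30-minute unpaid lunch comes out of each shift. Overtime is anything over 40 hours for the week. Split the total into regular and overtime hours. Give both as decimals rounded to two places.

Regular 40.00 hours, overtime 18.33 hours

Mon: 11:04 AM–8:43 PM = 9 h 39 min; less 30 min break → 9 h 9 min
Tue: 5:39 AM–4:12 PM = 10 h 33 min; less 30 min break → 10 h 3 min
Wed: 7:19 AM–7:15 PM = 11 h 56 min; less 30 min break → 11 h 26 min
Thu: 7:01 AM–6:25 PM = 11 h 24 min; less 30 min break → 10 h 54 min
Fri: 9:24 AM–7:36 PM = 10 h 12 min; less 30 min break → 9 h 42 min
Sat: 9:22 AM–4:58 PM = 7 h 36 min; less 30 min break → 7 h 6 min
Total worked: 58 h 20 min = 58.33 h.
Threshold 40 h → overtime 18 h 20 min, regular 40 h 0 min.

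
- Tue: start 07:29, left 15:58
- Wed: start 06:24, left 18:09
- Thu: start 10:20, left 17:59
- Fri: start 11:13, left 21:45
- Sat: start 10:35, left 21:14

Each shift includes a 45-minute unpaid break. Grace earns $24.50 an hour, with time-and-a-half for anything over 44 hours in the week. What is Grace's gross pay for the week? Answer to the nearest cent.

Tue: 07:29–15:58 = 8 h 29 min; less 45 min break → 7 h 44 min
Wed: 06:24–18:09 = 11 h 45 min; less 45 min break → 11 h 0 min
Thu: 10:20–17:59 = 7 h 39 min; less 45 min break → 6 h 54 min
Fri: 11:13–21:45 = 10 h 32 min; less 45 min break → 9 h 47 min
Sat: 10:35–21:14 = 10 h 39 min; less 45 min break → 9 h 54 min
Total worked: 45 h 19 min = 2719 min.
Regular 44 h 0 min = 2640 min at $24.50/h; overtime 1 h 19 min = 79 min at $36.75/h.
Pay = (2640 × $24.50 + 79 × $36.75) ÷ 60 = $1126.39.

$1126.39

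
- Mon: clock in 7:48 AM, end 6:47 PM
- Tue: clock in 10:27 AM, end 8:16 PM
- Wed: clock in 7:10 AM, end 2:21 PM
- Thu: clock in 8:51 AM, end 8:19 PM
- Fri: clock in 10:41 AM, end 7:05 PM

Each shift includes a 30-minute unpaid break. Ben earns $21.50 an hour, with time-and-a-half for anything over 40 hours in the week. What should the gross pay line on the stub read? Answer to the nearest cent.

Mon: 7:48 AM–6:47 PM = 10 h 59 min; less 30 min break → 10 h 29 min
Tue: 10:27 AM–8:16 PM = 9 h 49 min; less 30 min break → 9 h 19 min
Wed: 7:10 AM–2:21 PM = 7 h 11 min; less 30 min break → 6 h 41 min
Thu: 8:51 AM–8:19 PM = 11 h 28 min; less 30 min break → 10 h 58 min
Fri: 10:41 AM–7:05 PM = 8 h 24 min; less 30 min break → 7 h 54 min
Total worked: 45 h 21 min = 2721 min.
Regular 40 h 0 min = 2400 min at $21.50/h; overtime 5 h 21 min = 321 min at $32.25/h.
Pay = (2400 × $21.50 + 321 × $32.25) ÷ 60 = $1032.54.

$1032.54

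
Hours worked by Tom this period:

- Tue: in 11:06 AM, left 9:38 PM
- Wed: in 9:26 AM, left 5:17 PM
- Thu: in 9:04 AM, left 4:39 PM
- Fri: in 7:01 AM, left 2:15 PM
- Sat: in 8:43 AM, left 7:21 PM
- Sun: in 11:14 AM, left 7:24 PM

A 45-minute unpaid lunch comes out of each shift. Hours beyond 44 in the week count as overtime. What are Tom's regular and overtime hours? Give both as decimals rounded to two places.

Regular 44.00 hours, overtime 3.50 hours

Tue: 11:06 AM–9:38 PM = 10 h 32 min; less 45 min break → 9 h 47 min
Wed: 9:26 AM–5:17 PM = 7 h 51 min; less 45 min break → 7 h 6 min
Thu: 9:04 AM–4:39 PM = 7 h 35 min; less 45 min break → 6 h 50 min
Fri: 7:01 AM–2:15 PM = 7 h 14 min; less 45 min break → 6 h 29 min
Sat: 8:43 AM–7:21 PM = 10 h 38 min; less 45 min break → 9 h 53 min
Sun: 11:14 AM–7:24 PM = 8 h 10 min; less 45 min break → 7 h 25 min
Total worked: 47 h 30 min = 47.50 h.
Threshold 44 h → overtime 3 h 30 min, regular 44 h 0 min.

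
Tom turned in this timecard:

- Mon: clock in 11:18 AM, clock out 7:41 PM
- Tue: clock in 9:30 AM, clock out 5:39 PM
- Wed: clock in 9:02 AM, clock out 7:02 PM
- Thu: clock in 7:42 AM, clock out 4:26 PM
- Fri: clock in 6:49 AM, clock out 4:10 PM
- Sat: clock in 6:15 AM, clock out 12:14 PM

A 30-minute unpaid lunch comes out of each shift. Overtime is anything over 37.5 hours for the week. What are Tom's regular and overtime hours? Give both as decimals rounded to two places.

Mon: 11:18 AM–7:41 PM = 8 h 23 min; less 30 min break → 7 h 53 min
Tue: 9:30 AM–5:39 PM = 8 h 9 min; less 30 min break → 7 h 39 min
Wed: 9:02 AM–7:02 PM = 10 h 0 min; less 30 min break → 9 h 30 min
Thu: 7:42 AM–4:26 PM = 8 h 44 min; less 30 min break → 8 h 14 min
Fri: 6:49 AM–4:10 PM = 9 h 21 min; less 30 min break → 8 h 51 min
Sat: 6:15 AM–12:14 PM = 5 h 59 min; less 30 min break → 5 h 29 min
Total worked: 47 h 36 min = 47.60 h.
Threshold 37.5 h → overtime 10 h 6 min, regular 37 h 30 min.

Regular 37.50 hours, overtime 10.10 hours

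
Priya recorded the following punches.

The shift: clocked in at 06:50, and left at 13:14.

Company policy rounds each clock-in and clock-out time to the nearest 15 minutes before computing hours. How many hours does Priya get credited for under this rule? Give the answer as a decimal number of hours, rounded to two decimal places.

The shift: in 06:50→06:45, out 13:14→13:15; 6 h 30 min

6.50 hours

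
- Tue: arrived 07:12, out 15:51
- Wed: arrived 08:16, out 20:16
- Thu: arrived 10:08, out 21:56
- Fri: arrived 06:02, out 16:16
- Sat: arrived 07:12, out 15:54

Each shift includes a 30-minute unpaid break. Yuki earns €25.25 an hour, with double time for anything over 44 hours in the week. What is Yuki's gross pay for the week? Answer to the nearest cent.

Tue: 07:12–15:51 = 8 h 39 min; less 30 min break → 8 h 9 min
Wed: 08:16–20:16 = 12 h 0 min; less 30 min break → 11 h 30 min
Thu: 10:08–21:56 = 11 h 48 min; less 30 min break → 11 h 18 min
Fri: 06:02–16:16 = 10 h 14 min; less 30 min break → 9 h 44 min
Sat: 07:12–15:54 = 8 h 42 min; less 30 min break → 8 h 12 min
Total worked: 48 h 53 min = 2933 min.
Regular 44 h 0 min = 2640 min at €25.25/h; overtime 4 h 53 min = 293 min at €50.50/h.
Pay = (2640 × €25.25 + 293 × €50.50) ÷ 60 = €1357.61.

€1357.61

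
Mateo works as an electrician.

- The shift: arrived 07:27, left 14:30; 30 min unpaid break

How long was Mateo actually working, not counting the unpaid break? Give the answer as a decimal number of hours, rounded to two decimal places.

The shift: 07:27–14:30 = 7 h 3 min; less 30 min break → 6 h 33 min

6.55 hours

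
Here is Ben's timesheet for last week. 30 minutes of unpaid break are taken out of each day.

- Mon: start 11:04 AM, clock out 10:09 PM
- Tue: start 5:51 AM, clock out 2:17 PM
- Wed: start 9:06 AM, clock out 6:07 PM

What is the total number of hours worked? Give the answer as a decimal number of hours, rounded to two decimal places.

Mon: 11:04 AM–10:09 PM = 11 h 5 min; less 30 min break → 10 h 35 min
Tue: 5:51 AM–2:17 PM = 8 h 26 min; less 30 min break → 7 h 56 min
Wed: 9:06 AM–6:07 PM = 9 h 1 min; less 30 min break → 8 h 31 min
Total: 10 h 35 min + 7 h 56 min + 8 h 31 min = 27 h 2 min.

27.03 hours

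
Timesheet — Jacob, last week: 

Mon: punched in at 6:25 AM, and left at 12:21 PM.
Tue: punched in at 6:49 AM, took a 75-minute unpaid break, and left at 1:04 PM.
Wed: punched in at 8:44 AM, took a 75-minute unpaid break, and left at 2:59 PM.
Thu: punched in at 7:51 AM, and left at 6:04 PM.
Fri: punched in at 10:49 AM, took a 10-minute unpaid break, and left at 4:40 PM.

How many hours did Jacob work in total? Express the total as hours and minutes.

Mon: 6:25 AM–12:21 PM = 5 h 56 min
Tue: 6:49 AM–1:04 PM = 6 h 15 min; less 75 min break → 5 h 0 min
Wed: 8:44 AM–2:59 PM = 6 h 15 min; less 75 min break → 5 h 0 min
Thu: 7:51 AM–6:04 PM = 10 h 13 min
Fri: 10:49 AM–4:40 PM = 5 h 51 min; less 10 min break → 5 h 41 min
Total: 5 h 56 min + 5 h 0 min + 5 h 0 min + 10 h 13 min + 5 h 41 min = 31 h 50 min.

31 h 50 min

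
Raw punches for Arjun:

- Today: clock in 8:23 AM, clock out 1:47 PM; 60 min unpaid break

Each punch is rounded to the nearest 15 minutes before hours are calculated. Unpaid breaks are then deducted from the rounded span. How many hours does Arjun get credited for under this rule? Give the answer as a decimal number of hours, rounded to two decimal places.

4.25 hours

Today: in 8:23 AM→8:30 AM, out 1:47 PM→1:45 PM; 5 h 15 min − 60 min = 4 h 15 min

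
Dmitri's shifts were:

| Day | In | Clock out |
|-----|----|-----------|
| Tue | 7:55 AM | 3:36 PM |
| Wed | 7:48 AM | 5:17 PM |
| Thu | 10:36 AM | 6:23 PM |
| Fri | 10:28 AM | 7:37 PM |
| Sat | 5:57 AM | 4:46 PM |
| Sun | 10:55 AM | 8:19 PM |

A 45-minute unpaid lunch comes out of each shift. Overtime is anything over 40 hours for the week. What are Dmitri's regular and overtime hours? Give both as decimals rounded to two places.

Regular 40.00 hours, overtime 9.82 hours

Tue: 7:55 AM–3:36 PM = 7 h 41 min; less 45 min break → 6 h 56 min
Wed: 7:48 AM–5:17 PM = 9 h 29 min; less 45 min break → 8 h 44 min
Thu: 10:36 AM–6:23 PM = 7 h 47 min; less 45 min break → 7 h 2 min
Fri: 10:28 AM–7:37 PM = 9 h 9 min; less 45 min break → 8 h 24 min
Sat: 5:57 AM–4:46 PM = 10 h 49 min; less 45 min break → 10 h 4 min
Sun: 10:55 AM–8:19 PM = 9 h 24 min; less 45 min break → 8 h 39 min
Total worked: 49 h 49 min = 49.82 h.
Threshold 40 h → overtime 9 h 49 min, regular 40 h 0 min.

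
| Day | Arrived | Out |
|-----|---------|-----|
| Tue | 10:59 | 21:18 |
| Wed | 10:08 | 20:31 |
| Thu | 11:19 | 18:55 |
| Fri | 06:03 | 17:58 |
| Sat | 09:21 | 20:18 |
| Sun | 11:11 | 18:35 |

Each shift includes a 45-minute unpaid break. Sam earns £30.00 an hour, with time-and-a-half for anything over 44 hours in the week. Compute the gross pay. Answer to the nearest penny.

£1773.00

Tue: 10:59–21:18 = 10 h 19 min; less 45 min break → 9 h 34 min
Wed: 10:08–20:31 = 10 h 23 min; less 45 min break → 9 h 38 min
Thu: 11:19–18:55 = 7 h 36 min; less 45 min break → 6 h 51 min
Fri: 06:03–17:58 = 11 h 55 min; less 45 min break → 11 h 10 min
Sat: 09:21–20:18 = 10 h 57 min; less 45 min break → 10 h 12 min
Sun: 11:11–18:35 = 7 h 24 min; less 45 min break → 6 h 39 min
Total worked: 54 h 4 min = 3244 min.
Regular 44 h 0 min = 2640 min at £30.00/h; overtime 10 h 4 min = 604 min at £45.00/h.
Pay = (2640 × £30.00 + 604 × £45.00) ÷ 60 = £1773.00.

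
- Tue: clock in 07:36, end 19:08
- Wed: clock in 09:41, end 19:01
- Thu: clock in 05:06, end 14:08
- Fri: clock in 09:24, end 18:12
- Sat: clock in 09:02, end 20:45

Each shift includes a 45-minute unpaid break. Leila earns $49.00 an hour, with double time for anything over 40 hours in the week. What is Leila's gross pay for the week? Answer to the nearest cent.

Tue: 07:36–19:08 = 11 h 32 min; less 45 min break → 10 h 47 min
Wed: 09:41–19:01 = 9 h 20 min; less 45 min break → 8 h 35 min
Thu: 05:06–14:08 = 9 h 2 min; less 45 min break → 8 h 17 min
Fri: 09:24–18:12 = 8 h 48 min; less 45 min break → 8 h 3 min
Sat: 09:02–20:45 = 11 h 43 min; less 45 min break → 10 h 58 min
Total worked: 46 h 40 min = 2800 min.
Regular 40 h 0 min = 2400 min at $49.00/h; overtime 6 h 40 min = 400 min at $98.00/h.
Pay = (2400 × $49.00 + 400 × $98.00) ÷ 60 = $2613.33.

$2613.33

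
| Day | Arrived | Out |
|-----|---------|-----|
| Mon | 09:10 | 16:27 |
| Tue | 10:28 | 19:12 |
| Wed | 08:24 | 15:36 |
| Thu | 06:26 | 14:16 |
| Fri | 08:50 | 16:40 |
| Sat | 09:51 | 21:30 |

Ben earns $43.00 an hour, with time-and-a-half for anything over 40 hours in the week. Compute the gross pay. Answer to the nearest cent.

Mon: 09:10–16:27 = 7 h 17 min
Tue: 10:28–19:12 = 8 h 44 min
Wed: 08:24–15:36 = 7 h 12 min
Thu: 06:26–14:16 = 7 h 50 min
Fri: 08:50–16:40 = 7 h 50 min
Sat: 09:51–21:30 = 11 h 39 min
Total worked: 50 h 32 min = 3032 min.
Regular 40 h 0 min = 2400 min at $43.00/h; overtime 10 h 32 min = 632 min at $64.50/h.
Pay = (2400 × $43.00 + 632 × $64.50) ÷ 60 = $2399.40.

$2399.40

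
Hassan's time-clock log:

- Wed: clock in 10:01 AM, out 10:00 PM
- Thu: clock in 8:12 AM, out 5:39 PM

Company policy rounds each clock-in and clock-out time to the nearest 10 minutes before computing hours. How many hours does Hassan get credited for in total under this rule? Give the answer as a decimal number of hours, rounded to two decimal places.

21.50 hours

Wed: in 10:01 AM→10:00 AM, out 10:00 PM→10:00 PM; 12 h 0 min
Thu: in 8:12 AM→8:10 AM, out 5:39 PM→5:40 PM; 9 h 30 min
Total credited: 21 h 30 min.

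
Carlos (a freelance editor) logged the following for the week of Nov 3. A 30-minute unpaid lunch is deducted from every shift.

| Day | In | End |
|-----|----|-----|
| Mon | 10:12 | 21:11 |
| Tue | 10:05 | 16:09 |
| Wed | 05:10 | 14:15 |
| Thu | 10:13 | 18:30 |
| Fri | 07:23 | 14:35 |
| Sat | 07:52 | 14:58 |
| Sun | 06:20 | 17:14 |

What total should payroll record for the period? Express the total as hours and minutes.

56 h 7 min

Mon: 10:12–21:11 = 10 h 59 min; less 30 min break → 10 h 29 min
Tue: 10:05–16:09 = 6 h 4 min; less 30 min break → 5 h 34 min
Wed: 05:10–14:15 = 9 h 5 min; less 30 min break → 8 h 35 min
Thu: 10:13–18:30 = 8 h 17 min; less 30 min break → 7 h 47 min
Fri: 07:23–14:35 = 7 h 12 min; less 30 min break → 6 h 42 min
Sat: 07:52–14:58 = 7 h 6 min; less 30 min break → 6 h 36 min
Sun: 06:20–17:14 = 10 h 54 min; less 30 min break → 10 h 24 min
Total: 10 h 29 min + 5 h 34 min + 8 h 35 min + 7 h 47 min + 6 h 42 min + 6 h 36 min + 10 h 24 min = 56 h 7 min.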